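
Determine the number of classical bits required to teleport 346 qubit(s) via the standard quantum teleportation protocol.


Quantum teleportation requires 2 classical bits per qubit teleported.
346 qubit(s) -> 2 * 346 = 692 classical bits

692


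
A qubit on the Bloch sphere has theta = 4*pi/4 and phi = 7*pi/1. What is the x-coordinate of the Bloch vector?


theta = 3.1416, phi = 21.9911
r_x = sin(theta)*cos(phi) = 0.0000 * -1.0000
r_x = 0.0000

0.0000


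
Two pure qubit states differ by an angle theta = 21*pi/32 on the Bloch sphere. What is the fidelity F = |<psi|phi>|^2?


For states separated by angle theta on Bloch sphere:
F = cos^2(theta/2)
theta = 21*pi/32 = 2.0617
theta/2 = 1.0308
cos(theta/2) = 0.5141
F = 0.2643

0.2643


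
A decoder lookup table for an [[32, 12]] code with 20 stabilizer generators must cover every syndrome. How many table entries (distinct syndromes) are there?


Each stabilizer generator gives a binary (+1 or -1) measurement outcome.
With 20 independent generators:
Total syndromes = 2^20
= 1048576

1048576


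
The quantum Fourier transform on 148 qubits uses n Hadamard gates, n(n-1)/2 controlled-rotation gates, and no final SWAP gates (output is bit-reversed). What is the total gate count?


Hadamard gates: 148
Controlled rotations: n*(n-1)/2 = 148*147/2 = 10878
SWAP gates: 0 (omitted)
Total = 148 + 10878
= 11026

11026


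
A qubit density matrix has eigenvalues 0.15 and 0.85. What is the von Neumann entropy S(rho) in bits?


S = -p*log2(p) - (1-p)*log2(1-p)
p = 0.1500, 1-p = 0.8500
= -0.1500 * log2(0.1500) - 0.8500 * log2(0.8500)
= -(-0.4105) - (-0.1993)
= 0.6098

0.6098


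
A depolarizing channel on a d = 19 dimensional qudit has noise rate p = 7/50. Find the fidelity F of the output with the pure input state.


F = (1-p) + p/d
= (1 - 0.1400) + 0.1400/19
= 0.8600 + 0.0074
= 0.8674

0.8674


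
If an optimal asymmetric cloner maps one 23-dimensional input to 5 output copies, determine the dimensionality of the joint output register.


Output space = H^(tensor 5) where dim(H) = 23
dim = 23^5
= 529 (after 2 factors)
= 12167 (after 3 factors)
= 279841 (after 4 factors)
= 6436343 (after 5 factors)
= 6436343

6436343


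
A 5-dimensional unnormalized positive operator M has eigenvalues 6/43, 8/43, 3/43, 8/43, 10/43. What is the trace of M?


tr(M) = sum of eigenvalues
= 6/43 + 8/43 + 3/43 + 8/43 + 10/43
= 35/43
= 0.8140

0.8140


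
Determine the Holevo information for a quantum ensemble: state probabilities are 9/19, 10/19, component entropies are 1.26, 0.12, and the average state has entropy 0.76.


chi = S(rho) - sum_i p_i * S(rho_i)
Weighted entropy = 9/19 * 1.26 + 10/19 * 0.12
= 0.6600
chi = 0.76 - 0.6600
= 0.1000

0.1000


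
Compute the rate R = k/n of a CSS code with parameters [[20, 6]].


Code rate R = k/n
= 6/20
= 0.3000

0.3000


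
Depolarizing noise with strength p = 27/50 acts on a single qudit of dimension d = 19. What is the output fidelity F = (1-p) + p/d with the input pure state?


F = (1-p) + p/d
= (1 - 0.5400) + 0.5400/19
= 0.4600 + 0.0284
= 0.4884

0.4884


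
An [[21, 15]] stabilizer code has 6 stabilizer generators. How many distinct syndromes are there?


Each stabilizer generator gives a binary (+1 or -1) measurement outcome.
With 6 independent generators:
Total syndromes = 2^6
= 64

64


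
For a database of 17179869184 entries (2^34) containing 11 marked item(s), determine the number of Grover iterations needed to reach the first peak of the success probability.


After j Grover iterations the success probability is P(j) = sin^2((2j+1)*theta), where sin(theta) = sqrt(k/N).
N = 2^34 = 17179869184, k = 11
sin(theta) = sqrt(k/N) = 2.530383904e-05
theta = arcsin(sqrt(k/N)) = 2.530383904e-05 rad
P(j) reaches its first maximum when (2j+1)*theta is as close as possible to pi/2, i.e. j = round(pi/(4*theta) - 1/2).
pi/(4*theta) - 1/2 = 31038.1958
(For comparison, the common estimate pi/4 * sqrt(N/k) = 31038.6958; the exact maximiser is used here.)
Optimal iterations = 31038

31038


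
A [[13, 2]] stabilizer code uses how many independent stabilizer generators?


For an [[n,k]] stabilizer code:
Number of stabilizer generators = n - k
= 13 - 2
= 11

11


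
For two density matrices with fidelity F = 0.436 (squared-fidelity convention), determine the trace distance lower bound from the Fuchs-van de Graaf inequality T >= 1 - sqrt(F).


Fuchs-van de Graaf (squared-fidelity convention): 1 - sqrt(F) <= T <= sqrt(1 - F).
Lower bound: T >= 1 - sqrt(F)
sqrt(F) = sqrt(0.436) = 0.6603
T >= 1 - 0.6603
T >= 0.3397

0.3397


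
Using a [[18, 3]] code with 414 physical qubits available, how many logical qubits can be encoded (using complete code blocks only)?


Each code block uses 18 physical qubits for 3 logical qubit(s).
Number of complete blocks = floor(414 / 18) = 23
Logical qubits = 23 * 3
= 69

69


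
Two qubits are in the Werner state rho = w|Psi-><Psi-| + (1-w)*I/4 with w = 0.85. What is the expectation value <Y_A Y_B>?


|Psi-> = (|01> - |10>)/sqrt(2)
For the pure Bell state, <Y_A Y_B> = -1 (Bell-state Pauli correlator).
The maximally-mixed part I/4 has tr(I/4 * P tensor P) = 0 for any traceless Pauli P.
So <Y_A Y_B>_rho = w * (-1) + (1 - w) * 0
= 0.85 * (-1)
= -0.8500

-0.8500


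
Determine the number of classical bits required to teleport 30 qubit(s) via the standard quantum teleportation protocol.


Quantum teleportation requires 2 classical bits per qubit teleported.
30 qubit(s) -> 2 * 30 = 60 classical bits

60


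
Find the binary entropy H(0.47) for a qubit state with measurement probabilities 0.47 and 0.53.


S = -p*log2(p) - (1-p)*log2(1-p)
p = 0.4700, 1-p = 0.5300
= -0.4700 * log2(0.4700) - 0.5300 * log2(0.5300)
= -(-0.5120) - (-0.4854)
= 0.9974

0.9974


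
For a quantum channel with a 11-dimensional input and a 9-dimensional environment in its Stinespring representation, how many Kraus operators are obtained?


Tracing out the environment in an orthonormal basis {|i>_E} gives Kraus operators K_i = <i|_E U |0>_E.
Number of Kraus operators = dim(H_env) = d_env
= 9

9


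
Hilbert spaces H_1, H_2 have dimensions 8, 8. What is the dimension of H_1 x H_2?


dim(H_1 x H_2) = 8 * 8
= 64

64


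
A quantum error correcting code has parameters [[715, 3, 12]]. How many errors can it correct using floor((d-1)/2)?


Code parameters: [[715, 3, 12]], distance d = 12.
Number of correctable errors = floor((d-1)/2)
= floor((12 - 1)/2)
= floor(11/2)
= 5

5


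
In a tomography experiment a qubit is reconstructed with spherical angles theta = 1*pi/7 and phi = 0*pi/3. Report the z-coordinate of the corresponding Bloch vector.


theta = 0.4488, phi = 0.0000
r_z = cos(theta) = 0.9010

0.9010


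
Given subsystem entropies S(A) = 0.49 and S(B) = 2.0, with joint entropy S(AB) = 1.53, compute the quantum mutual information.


I(A:B) = S(A) + S(B) - S(AB)
= 0.49 + 2.0 - 1.53
= 0.9600

0.9600


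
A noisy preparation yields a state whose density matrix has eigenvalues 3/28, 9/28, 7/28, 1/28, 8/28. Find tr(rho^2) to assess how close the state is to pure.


tr(rho^2) = sum of eigenvalues squared
= (3/28)^2 + (9/28)^2 + (7/28)^2 + (1/28)^2 + (8/28)^2
= (9 + 81 + 49 + 1 + 64) / 784
= 204/784
= 0.2602

0.2602


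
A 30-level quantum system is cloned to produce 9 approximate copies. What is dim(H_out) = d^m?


Output space = H^(tensor 9) where dim(H) = 30
dim = 30^9
= 900 (after 2 factors)
= 27000 (after 3 factors)
= 810000 (after 4 factors)
= 24300000 (after 5 factors)
= 729000000 (after 6 factors)
= 21870000000 (after 7 factors)
= 656100000000 (after 8 factors)
= 19683000000000 (after 9 factors)
= 19683000000000

19683000000000


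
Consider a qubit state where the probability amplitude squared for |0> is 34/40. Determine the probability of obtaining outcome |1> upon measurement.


|alpha|^2 = 34/40 = 0.8500
|beta|^2 = 1 - 34/40 = 6/40 = 0.1500
P(|1>) = |beta|^2 = 0.1500

0.1500


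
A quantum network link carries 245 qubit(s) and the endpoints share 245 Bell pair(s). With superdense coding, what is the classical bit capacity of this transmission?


Superdense coding allows 2 classical bits per shared entangled pair.
245 pair(s) -> 2 * 245 = 490 classical bits

490


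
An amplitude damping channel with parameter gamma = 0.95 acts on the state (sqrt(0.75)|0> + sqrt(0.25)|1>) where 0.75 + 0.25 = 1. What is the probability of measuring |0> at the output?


For amplitude damping with parameter gamma on state sqrt(a)|0> + sqrt(b)|1>:
alpha^2 = 0.75, beta^2 = 0.25
P(|0>) = alpha^2 + gamma * beta^2
= 0.75 + 0.95 * 0.25
= 0.75 + 0.2375
= 0.9875

0.9875


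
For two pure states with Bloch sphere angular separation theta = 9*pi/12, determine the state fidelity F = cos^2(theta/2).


For states separated by angle theta on Bloch sphere:
F = cos^2(theta/2)
theta = 9*pi/12 = 2.3562
theta/2 = 1.1781
cos(theta/2) = 0.3827
F = 0.1464

0.1464


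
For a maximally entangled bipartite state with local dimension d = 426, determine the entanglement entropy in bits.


For a maximally entangled state in d x d:
S = log2(d) = log2(426)
= 8.7347

8.7347


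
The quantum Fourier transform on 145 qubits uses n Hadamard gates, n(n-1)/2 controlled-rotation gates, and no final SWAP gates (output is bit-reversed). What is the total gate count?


Hadamard gates: 145
Controlled rotations: n*(n-1)/2 = 145*144/2 = 10440
SWAP gates: 0 (omitted)
Total = 145 + 10440
= 10585

10585


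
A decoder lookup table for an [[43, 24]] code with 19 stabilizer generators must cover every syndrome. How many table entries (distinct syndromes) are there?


Each stabilizer generator gives a binary (+1 or -1) measurement outcome.
With 19 independent generators:
Total syndromes = 2^19
= 524288

524288


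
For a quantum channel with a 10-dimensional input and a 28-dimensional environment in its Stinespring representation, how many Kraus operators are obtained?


Tracing out the environment in an orthonormal basis {|i>_E} gives Kraus operators K_i = <i|_E U |0>_E.
Number of Kraus operators = dim(H_env) = d_env
= 28

28


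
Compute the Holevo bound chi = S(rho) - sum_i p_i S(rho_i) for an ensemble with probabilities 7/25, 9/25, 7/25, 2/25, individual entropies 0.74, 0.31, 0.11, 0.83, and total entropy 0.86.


chi = S(rho) - sum_i p_i * S(rho_i)
Weighted entropy = 7/25 * 0.74 + 9/25 * 0.31 + 7/25 * 0.11 + 2/25 * 0.83
= 0.4160
chi = 0.86 - 0.4160
= 0.4440

0.4440


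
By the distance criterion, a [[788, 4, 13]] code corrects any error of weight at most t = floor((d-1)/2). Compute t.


Code parameters: [[788, 4, 13]], distance d = 13.
Number of correctable errors = floor((d-1)/2)
= floor((13 - 1)/2)
= floor(12/2)
= 6

6


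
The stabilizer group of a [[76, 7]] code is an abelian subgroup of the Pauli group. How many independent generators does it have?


For an [[n,k]] stabilizer code:
Number of stabilizer generators = n - k
= 76 - 7
= 69

69


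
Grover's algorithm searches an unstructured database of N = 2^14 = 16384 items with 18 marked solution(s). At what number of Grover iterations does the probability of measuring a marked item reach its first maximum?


After j Grover iterations the success probability is P(j) = sin^2((2j+1)*theta), where sin(theta) = sqrt(k/N).
N = 2^14 = 16384, k = 18
sin(theta) = sqrt(k/N) = 0.03314563037
theta = arcsin(sqrt(k/N)) = 0.03315170252 rad
P(j) reaches its first maximum when (2j+1)*theta is as close as possible to pi/2, i.e. j = round(pi/(4*theta) - 1/2).
pi/(4*theta) - 1/2 = 23.1910
(For comparison, the common estimate pi/4 * sqrt(N/k) = 23.6954; the exact maximiser is used here.)
Optimal iterations = 23

23


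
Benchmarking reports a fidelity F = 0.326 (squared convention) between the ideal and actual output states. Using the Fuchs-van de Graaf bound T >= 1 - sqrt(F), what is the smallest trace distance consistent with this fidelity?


Fuchs-van de Graaf (squared-fidelity convention): 1 - sqrt(F) <= T <= sqrt(1 - F).
Lower bound: T >= 1 - sqrt(F)
sqrt(F) = sqrt(0.326) = 0.5710
T >= 1 - 0.5710
T >= 0.4290

0.4290


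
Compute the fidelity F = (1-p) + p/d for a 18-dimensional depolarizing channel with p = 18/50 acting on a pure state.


F = (1-p) + p/d
= (1 - 0.3600) + 0.3600/18
= 0.6400 + 0.0200
= 0.6600

0.6600


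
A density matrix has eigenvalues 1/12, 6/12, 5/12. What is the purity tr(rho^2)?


tr(rho^2) = sum of eigenvalues squared
= (1/12)^2 + (6/12)^2 + (5/12)^2
= (1 + 36 + 25) / 144
= 62/144
= 0.4306

0.4306


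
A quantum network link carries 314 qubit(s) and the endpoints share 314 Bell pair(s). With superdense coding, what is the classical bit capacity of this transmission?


Superdense coding allows 2 classical bits per shared entangled pair.
314 pair(s) -> 2 * 314 = 628 classical bits

628


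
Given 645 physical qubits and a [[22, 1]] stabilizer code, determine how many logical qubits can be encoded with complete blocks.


Each code block uses 22 physical qubits for 1 logical qubit(s).
Number of complete blocks = floor(645 / 22) = 29
Logical qubits = 29 * 1
= 29

29


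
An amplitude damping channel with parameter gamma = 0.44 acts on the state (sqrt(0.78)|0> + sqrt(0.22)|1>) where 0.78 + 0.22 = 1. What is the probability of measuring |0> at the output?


For amplitude damping with parameter gamma on state sqrt(a)|0> + sqrt(b)|1>:
alpha^2 = 0.78, beta^2 = 0.22
P(|0>) = alpha^2 + gamma * beta^2
= 0.78 + 0.44 * 0.22
= 0.78 + 0.0968
= 0.8768

0.8768


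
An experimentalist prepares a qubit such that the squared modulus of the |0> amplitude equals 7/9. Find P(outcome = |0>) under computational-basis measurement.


|alpha|^2 = 7/9 = 0.7778
|beta|^2 = 1 - 7/9 = 2/9 = 0.2222
P(|0>) = |alpha|^2 = 0.7778

0.7778


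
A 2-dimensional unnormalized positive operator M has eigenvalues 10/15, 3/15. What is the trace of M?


tr(M) = sum of eigenvalues
= 10/15 + 3/15
= 13/15
= 0.8667

0.8667


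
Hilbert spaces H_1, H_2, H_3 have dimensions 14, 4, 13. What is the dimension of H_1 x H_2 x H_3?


dim(H_1 x H_2 x H_3) = 14 * 4 * 13
= 56 * 13
= 728

728


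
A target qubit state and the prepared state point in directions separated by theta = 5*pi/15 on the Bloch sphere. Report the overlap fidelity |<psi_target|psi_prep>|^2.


For states separated by angle theta on Bloch sphere:
F = cos^2(theta/2)
theta = 5*pi/15 = 1.0472
theta/2 = 0.5236
cos(theta/2) = 0.8660
F = 0.7500

0.7500


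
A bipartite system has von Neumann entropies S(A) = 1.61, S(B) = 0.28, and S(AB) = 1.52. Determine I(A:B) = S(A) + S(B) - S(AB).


I(A:B) = S(A) + S(B) - S(AB)
= 1.61 + 0.28 - 1.52
= 0.3700

0.3700


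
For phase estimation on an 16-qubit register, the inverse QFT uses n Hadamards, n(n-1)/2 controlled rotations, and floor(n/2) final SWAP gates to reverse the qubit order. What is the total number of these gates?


Hadamard gates: 16
Controlled rotations: n*(n-1)/2 = 16*15/2 = 120
SWAP gates: floor(n/2) = floor(16/2) = 8
Total = 16 + 120 + 8
= 144

144


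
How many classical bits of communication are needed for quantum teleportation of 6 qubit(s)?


Quantum teleportation requires 2 classical bits per qubit teleported.
6 qubit(s) -> 2 * 6 = 12 classical bits

12


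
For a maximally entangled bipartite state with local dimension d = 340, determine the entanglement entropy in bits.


For a maximally entangled state in d x d:
S = log2(d) = log2(340)
= 8.4094

8.4094


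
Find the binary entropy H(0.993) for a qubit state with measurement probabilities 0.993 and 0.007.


S = -p*log2(p) - (1-p)*log2(1-p)
p = 0.9930, 1-p = 0.0070
= -0.9930 * log2(0.9930) - 0.0070 * log2(0.0070)
= -(-0.0101) - (-0.0501)
= 0.0602

0.0602


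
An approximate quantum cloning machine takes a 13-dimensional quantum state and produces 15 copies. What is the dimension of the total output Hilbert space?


Output space = H^(tensor 15) where dim(H) = 13
dim = 13^15
= 169 (after 2 factors)
= 2197 (after 3 factors)
= 28561 (after 4 factors)
= 371293 (after 5 factors)
= 4826809 (after 6 factors)
= 62748517 (after 7 factors)
= 815730721 (after 8 factors)
= 10604499373 (after 9 factors)
= 137858491849 (after 10 factors)
= 1792160394037 (after 11 factors)
= 23298085122481 (after 12 factors)
= 302875106592253 (after 13 factors)
= 3937376385699289 (after 14 factors)
= 51185893014090757 (after 15 factors)
= 51185893014090757

51185893014090757


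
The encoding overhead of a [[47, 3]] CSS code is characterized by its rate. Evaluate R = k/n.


Code rate R = k/n
= 3/47
= 0.0638

0.0638


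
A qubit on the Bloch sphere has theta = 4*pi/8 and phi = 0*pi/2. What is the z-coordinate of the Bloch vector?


theta = 1.5708, phi = 0.0000
r_z = cos(theta) = 0.0000

0.0000


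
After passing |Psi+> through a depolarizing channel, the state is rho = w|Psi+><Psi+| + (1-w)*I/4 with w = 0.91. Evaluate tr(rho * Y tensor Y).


|Psi+> = (|01> + |10>)/sqrt(2)
For the pure Bell state, <Y_A Y_B> = +1 (Bell-state Pauli correlator).
The maximally-mixed part I/4 has tr(I/4 * P tensor P) = 0 for any traceless Pauli P.
So <Y_A Y_B>_rho = w * (+1) + (1 - w) * 0
= 0.91 * (+1)
= 0.9100

0.9100


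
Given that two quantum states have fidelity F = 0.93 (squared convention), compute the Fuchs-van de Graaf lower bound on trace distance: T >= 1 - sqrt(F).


Fuchs-van de Graaf (squared-fidelity convention): 1 - sqrt(F) <= T <= sqrt(1 - F).
Lower bound: T >= 1 - sqrt(F)
sqrt(F) = sqrt(0.93) = 0.9644
T >= 1 - 0.9644
T >= 0.0356

0.0356


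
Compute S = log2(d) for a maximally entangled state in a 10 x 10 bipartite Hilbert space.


For a maximally entangled state in d x d:
S = log2(d) = log2(10)
= 3.3219

3.3219


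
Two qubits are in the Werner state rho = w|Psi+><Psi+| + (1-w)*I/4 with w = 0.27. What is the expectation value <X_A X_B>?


|Psi+> = (|01> + |10>)/sqrt(2)
For the pure Bell state, <X_A X_B> = +1 (Bell-state Pauli correlator).
The maximally-mixed part I/4 has tr(I/4 * P tensor P) = 0 for any traceless Pauli P.
So <X_A X_B>_rho = w * (+1) + (1 - w) * 0
= 0.27 * (+1)
= 0.2700

0.2700


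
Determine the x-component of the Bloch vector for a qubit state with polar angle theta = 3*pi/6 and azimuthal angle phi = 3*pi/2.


theta = 1.5708, phi = 4.7124
r_x = sin(theta)*cos(phi) = 1.0000 * 0.0000
r_x = 0.0000

0.0000


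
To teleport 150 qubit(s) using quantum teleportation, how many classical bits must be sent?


Quantum teleportation requires 2 classical bits per qubit teleported.
150 qubit(s) -> 2 * 150 = 300 classical bits

300


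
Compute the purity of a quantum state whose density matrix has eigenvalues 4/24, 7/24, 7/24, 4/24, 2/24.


tr(rho^2) = sum of eigenvalues squared
= (4/24)^2 + (7/24)^2 + (7/24)^2 + (4/24)^2 + (2/24)^2
= (16 + 49 + 49 + 16 + 4) / 576
= 134/576
= 0.2326

0.2326


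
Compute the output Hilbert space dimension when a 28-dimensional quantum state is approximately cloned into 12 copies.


Output space = H^(tensor 12) where dim(H) = 28
dim = 28^12
= 784 (after 2 factors)
= 21952 (after 3 factors)
= 614656 (after 4 factors)
= 17210368 (after 5 factors)
= 481890304 (after 6 factors)
= 13492928512 (after 7 factors)
= 377801998336 (after 8 factors)
= 10578455953408 (after 9 factors)
= 296196766695424 (after 10 factors)
= 8293509467471872 (after 11 factors)
= 232218265089212416 (after 12 factors)
= 232218265089212416

232218265089212416


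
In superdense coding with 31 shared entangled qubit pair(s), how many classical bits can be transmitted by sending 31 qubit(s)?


Superdense coding allows 2 classical bits per shared entangled pair.
31 pair(s) -> 2 * 31 = 62 classical bits

62


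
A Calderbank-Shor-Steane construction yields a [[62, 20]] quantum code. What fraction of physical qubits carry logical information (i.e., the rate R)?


Code rate R = k/n
= 20/62
= 0.3226

0.3226


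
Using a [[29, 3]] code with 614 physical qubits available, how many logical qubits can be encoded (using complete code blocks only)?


Each code block uses 29 physical qubits for 3 logical qubit(s).
Number of complete blocks = floor(614 / 29) = 21
Logical qubits = 21 * 3
= 63

63


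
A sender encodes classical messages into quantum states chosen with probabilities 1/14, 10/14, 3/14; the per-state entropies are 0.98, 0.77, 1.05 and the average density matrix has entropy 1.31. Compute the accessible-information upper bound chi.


chi = S(rho) - sum_i p_i * S(rho_i)
Weighted entropy = 1/14 * 0.98 + 10/14 * 0.77 + 3/14 * 1.05
= 0.8450
chi = 1.31 - 0.8450
= 0.4650

0.4650


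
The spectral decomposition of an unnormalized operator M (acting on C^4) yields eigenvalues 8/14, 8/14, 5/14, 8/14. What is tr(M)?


tr(M) = sum of eigenvalues
= 8/14 + 8/14 + 5/14 + 8/14
= 29/14
= 2.0714

2.0714


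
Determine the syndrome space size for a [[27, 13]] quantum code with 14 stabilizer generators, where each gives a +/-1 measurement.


Each stabilizer generator gives a binary (+1 or -1) measurement outcome.
With 14 independent generators:
Total syndromes = 2^14
= 16384

16384


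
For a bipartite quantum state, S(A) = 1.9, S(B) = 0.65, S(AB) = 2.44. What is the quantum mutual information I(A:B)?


I(A:B) = S(A) + S(B) - S(AB)
= 1.9 + 0.65 - 2.44
= 0.1100

0.1100


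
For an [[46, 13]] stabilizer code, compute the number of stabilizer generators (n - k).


For an [[n,k]] stabilizer code:
Number of stabilizer generators = n - k
= 46 - 13
= 33

33


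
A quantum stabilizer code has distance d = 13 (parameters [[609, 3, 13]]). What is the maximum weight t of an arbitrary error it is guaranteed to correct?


Code parameters: [[609, 3, 13]], distance d = 13.
Number of correctable errors = floor((d-1)/2)
= floor((13 - 1)/2)
= floor(12/2)
= 6

6


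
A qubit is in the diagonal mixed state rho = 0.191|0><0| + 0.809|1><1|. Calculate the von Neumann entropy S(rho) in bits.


S = -p*log2(p) - (1-p)*log2(1-p)
p = 0.1910, 1-p = 0.8090
= -0.1910 * log2(0.1910) - 0.8090 * log2(0.8090)
= -(-0.4562) - (-0.2474)
= 0.7036

0.7036


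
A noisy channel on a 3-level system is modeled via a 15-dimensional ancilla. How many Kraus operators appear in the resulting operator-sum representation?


Tracing out the environment in an orthonormal basis {|i>_E} gives Kraus operators K_i = <i|_E U |0>_E.
Number of Kraus operators = dim(H_env) = d_env
= 15

15


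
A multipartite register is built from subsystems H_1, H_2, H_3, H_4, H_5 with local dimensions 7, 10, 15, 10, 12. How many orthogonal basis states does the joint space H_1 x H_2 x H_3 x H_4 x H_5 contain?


dim(H_1 x H_2 x H_3 x H_4 x H_5) = 7 * 10 * 15 * 10 * 12
= 70 * 15 * 10 * 12
= 1050 * 10 * 12
= 10500 * 12
= 126000

126000


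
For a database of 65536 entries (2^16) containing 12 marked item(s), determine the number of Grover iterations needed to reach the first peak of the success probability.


After j Grover iterations the success probability is P(j) = sin^2((2j+1)*theta), where sin(theta) = sqrt(k/N).
N = 2^16 = 65536, k = 12
sin(theta) = sqrt(k/N) = 0.01353164693
theta = arcsin(sqrt(k/N)) = 0.01353205992 rad
P(j) reaches its first maximum when (2j+1)*theta is as close as possible to pi/2, i.e. j = round(pi/(4*theta) - 1/2).
pi/(4*theta) - 1/2 = 57.5398
(For comparison, the common estimate pi/4 * sqrt(N/k) = 58.0416; the exact maximiser is used here.)
Optimal iterations = 58

58


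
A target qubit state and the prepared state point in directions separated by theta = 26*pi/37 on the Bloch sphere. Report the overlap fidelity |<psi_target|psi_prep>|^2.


For states separated by angle theta on Bloch sphere:
F = cos^2(theta/2)
theta = 26*pi/37 = 2.2076
theta/2 = 1.1038
cos(theta/2) = 0.4502
F = 0.2027

0.2027


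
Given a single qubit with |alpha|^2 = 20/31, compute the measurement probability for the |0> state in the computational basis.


|alpha|^2 = 20/31 = 0.6452
|beta|^2 = 1 - 20/31 = 11/31 = 0.3548
P(|0>) = |alpha|^2 = 0.6452

0.6452


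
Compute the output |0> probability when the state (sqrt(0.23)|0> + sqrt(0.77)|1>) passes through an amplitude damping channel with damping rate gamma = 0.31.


For amplitude damping with parameter gamma on state sqrt(a)|0> + sqrt(b)|1>:
alpha^2 = 0.23, beta^2 = 0.77
P(|0>) = alpha^2 + gamma * beta^2
= 0.23 + 0.31 * 0.77
= 0.23 + 0.2387
= 0.4687

0.4687


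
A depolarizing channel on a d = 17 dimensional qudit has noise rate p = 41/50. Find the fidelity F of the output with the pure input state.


F = (1-p) + p/d
= (1 - 0.8200) + 0.8200/17
= 0.1800 + 0.0482
= 0.2282

0.2282


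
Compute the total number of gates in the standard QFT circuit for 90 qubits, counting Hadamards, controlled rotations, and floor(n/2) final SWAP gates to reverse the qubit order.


Hadamard gates: 90
Controlled rotations: n*(n-1)/2 = 90*89/2 = 4005
SWAP gates: floor(n/2) = floor(90/2) = 45
Total = 90 + 4005 + 45
= 4140

4140


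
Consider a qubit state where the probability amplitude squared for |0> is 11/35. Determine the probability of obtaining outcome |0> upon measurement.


|alpha|^2 = 11/35 = 0.3143
|beta|^2 = 1 - 11/35 = 24/35 = 0.6857
P(|0>) = |alpha|^2 = 0.3143

0.3143


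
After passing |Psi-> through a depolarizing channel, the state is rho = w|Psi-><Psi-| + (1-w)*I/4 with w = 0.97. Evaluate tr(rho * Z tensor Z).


|Psi-> = (|01> - |10>)/sqrt(2)
For the pure Bell state, <Z_A Z_B> = -1 (Bell-state Pauli correlator).
The maximally-mixed part I/4 has tr(I/4 * P tensor P) = 0 for any traceless Pauli P.
So <Z_A Z_B>_rho = w * (-1) + (1 - w) * 0
= 0.97 * (-1)
= -0.9700

-0.9700


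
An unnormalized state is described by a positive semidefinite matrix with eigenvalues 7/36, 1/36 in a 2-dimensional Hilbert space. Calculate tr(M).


tr(M) = sum of eigenvalues
= 7/36 + 1/36
= 8/36
= 0.2222

0.2222


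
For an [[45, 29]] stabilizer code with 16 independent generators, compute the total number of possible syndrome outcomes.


Each stabilizer generator gives a binary (+1 or -1) measurement outcome.
With 16 independent generators:
Total syndromes = 2^16
= 65536

65536


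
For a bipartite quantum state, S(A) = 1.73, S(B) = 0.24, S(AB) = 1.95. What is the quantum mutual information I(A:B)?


I(A:B) = S(A) + S(B) - S(AB)
= 1.73 + 0.24 - 1.95
= 0.0200

0.0200


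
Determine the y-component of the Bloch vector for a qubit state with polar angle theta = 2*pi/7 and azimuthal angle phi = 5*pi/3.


theta = 0.8976, phi = 5.2360
r_y = sin(theta)*sin(phi) = 0.7818 * -0.8660
r_y = -0.6771

-0.6771


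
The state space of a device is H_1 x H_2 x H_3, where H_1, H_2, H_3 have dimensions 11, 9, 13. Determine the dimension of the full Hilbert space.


dim(H_1 x H_2 x H_3) = 11 * 9 * 13
= 99 * 13
= 1287

1287


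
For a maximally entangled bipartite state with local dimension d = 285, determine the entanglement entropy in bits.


For a maximally entangled state in d x d:
S = log2(d) = log2(285)
= 8.1548

8.1548


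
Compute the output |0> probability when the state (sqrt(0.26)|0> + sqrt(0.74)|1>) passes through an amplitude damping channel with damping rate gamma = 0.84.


For amplitude damping with parameter gamma on state sqrt(a)|0> + sqrt(b)|1>:
alpha^2 = 0.26, beta^2 = 0.74
P(|0>) = alpha^2 + gamma * beta^2
= 0.26 + 0.84 * 0.74
= 0.26 + 0.6216
= 0.8816

0.8816


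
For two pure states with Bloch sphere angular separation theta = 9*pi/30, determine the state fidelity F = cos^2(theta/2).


For states separated by angle theta on Bloch sphere:
F = cos^2(theta/2)
theta = 9*pi/30 = 0.9425
theta/2 = 0.4712
cos(theta/2) = 0.8910
F = 0.7939

0.7939


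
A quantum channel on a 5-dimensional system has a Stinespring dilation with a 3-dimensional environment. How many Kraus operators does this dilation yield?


Tracing out the environment in an orthonormal basis {|i>_E} gives Kraus operators K_i = <i|_E U |0>_E.
Number of Kraus operators = dim(H_env) = d_env
= 3

3


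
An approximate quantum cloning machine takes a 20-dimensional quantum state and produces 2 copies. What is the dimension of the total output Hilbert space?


Output space = H^(tensor 2) where dim(H) = 20
dim = 20^2
= 400

400


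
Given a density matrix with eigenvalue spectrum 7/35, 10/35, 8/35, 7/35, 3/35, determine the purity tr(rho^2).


tr(rho^2) = sum of eigenvalues squared
= (7/35)^2 + (10/35)^2 + (8/35)^2 + (7/35)^2 + (3/35)^2
= (49 + 100 + 64 + 49 + 9) / 1225
= 271/1225
= 0.2212

0.2212


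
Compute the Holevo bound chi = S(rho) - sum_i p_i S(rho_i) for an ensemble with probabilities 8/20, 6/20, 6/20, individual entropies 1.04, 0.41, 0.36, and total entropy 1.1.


chi = S(rho) - sum_i p_i * S(rho_i)
Weighted entropy = 8/20 * 1.04 + 6/20 * 0.41 + 6/20 * 0.36
= 0.6470
chi = 1.1 - 0.6470
= 0.4530

0.4530


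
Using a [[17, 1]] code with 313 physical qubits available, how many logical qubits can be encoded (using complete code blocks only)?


Each code block uses 17 physical qubits for 1 logical qubit(s).
Number of complete blocks = floor(313 / 17) = 18
Logical qubits = 18 * 1
= 18

18


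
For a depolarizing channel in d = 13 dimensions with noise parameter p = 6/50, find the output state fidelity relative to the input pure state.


F = (1-p) + p/d
= (1 - 0.1200) + 0.1200/13
= 0.8800 + 0.0092
= 0.8892

0.8892


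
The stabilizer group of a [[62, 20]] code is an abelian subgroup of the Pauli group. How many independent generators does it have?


For an [[n,k]] stabilizer code:
Number of stabilizer generators = n - k
= 62 - 20
= 42

42


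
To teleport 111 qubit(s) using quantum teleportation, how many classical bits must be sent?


Quantum teleportation requires 2 classical bits per qubit teleported.
111 qubit(s) -> 2 * 111 = 222 classical bits

222


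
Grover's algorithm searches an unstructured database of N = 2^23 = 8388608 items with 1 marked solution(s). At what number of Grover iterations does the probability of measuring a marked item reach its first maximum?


After j Grover iterations the success probability is P(j) = sin^2((2j+1)*theta), where sin(theta) = sqrt(k/N).
N = 2^23 = 8388608, k = 1
sin(theta) = sqrt(k/N) = 0.000345266983
theta = arcsin(sqrt(k/N)) = 0.0003452669899 rad
P(j) reaches its first maximum when (2j+1)*theta is as close as possible to pi/2, i.e. j = round(pi/(4*theta) - 1/2).
pi/(4*theta) - 1/2 = 2274.2560
(For comparison, the common estimate pi/4 * sqrt(N/k) = 2274.7561; the exact maximiser is used here.)
Optimal iterations = 2274

2274


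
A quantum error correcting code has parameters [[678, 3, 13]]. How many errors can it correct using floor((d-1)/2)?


Code parameters: [[678, 3, 13]], distance d = 13.
Number of correctable errors = floor((d-1)/2)
= floor((13 - 1)/2)
= floor(12/2)
= 6

6


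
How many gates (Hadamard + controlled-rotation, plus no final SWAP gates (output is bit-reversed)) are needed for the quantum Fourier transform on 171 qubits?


Hadamard gates: 171
Controlled rotations: n*(n-1)/2 = 171*170/2 = 14535
SWAP gates: 0 (omitted)
Total = 171 + 14535
= 14706

14706


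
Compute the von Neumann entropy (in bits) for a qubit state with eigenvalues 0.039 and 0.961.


S = -p*log2(p) - (1-p)*log2(1-p)
p = 0.0390, 1-p = 0.9610
= -0.0390 * log2(0.0390) - 0.9610 * log2(0.9610)
= -(-0.1825) - (-0.0552)
= 0.2377

0.2377


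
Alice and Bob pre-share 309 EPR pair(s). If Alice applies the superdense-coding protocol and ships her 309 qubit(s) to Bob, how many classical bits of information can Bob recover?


Superdense coding allows 2 classical bits per shared entangled pair.
309 pair(s) -> 2 * 309 = 618 classical bits

618


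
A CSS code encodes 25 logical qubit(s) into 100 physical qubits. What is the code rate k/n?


Code rate R = k/n
= 25/100
= 0.2500

0.2500


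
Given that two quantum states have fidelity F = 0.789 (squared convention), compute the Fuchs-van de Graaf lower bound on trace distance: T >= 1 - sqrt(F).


Fuchs-van de Graaf (squared-fidelity convention): 1 - sqrt(F) <= T <= sqrt(1 - F).
Lower bound: T >= 1 - sqrt(F)
sqrt(F) = sqrt(0.789) = 0.8883
T >= 1 - 0.8883
T >= 0.1117

0.1117


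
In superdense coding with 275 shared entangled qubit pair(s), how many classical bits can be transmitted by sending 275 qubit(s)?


Superdense coding allows 2 classical bits per shared entangled pair.
275 pair(s) -> 2 * 275 = 550 classical bits

550


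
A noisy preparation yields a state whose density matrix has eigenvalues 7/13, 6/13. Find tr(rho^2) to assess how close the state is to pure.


tr(rho^2) = sum of eigenvalues squared
= (7/13)^2 + (6/13)^2
= (49 + 36) / 169
= 85/169
= 0.5030

0.5030


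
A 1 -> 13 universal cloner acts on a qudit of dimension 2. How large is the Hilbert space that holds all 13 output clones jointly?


Output space = H^(tensor 13) where dim(H) = 2
dim = 2^13
= 4 (after 2 factors)
= 8 (after 3 factors)
= 16 (after 4 factors)
= 32 (after 5 factors)
= 64 (after 6 factors)
= 128 (after 7 factors)
= 256 (after 8 factors)
= 512 (after 9 factors)
= 1024 (after 10 factors)
= 2048 (after 11 factors)
= 4096 (after 12 factors)
= 8192 (after 13 factors)
= 8192

8192


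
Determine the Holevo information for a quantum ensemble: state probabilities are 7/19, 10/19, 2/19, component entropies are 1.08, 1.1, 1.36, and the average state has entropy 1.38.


chi = S(rho) - sum_i p_i * S(rho_i)
Weighted entropy = 7/19 * 1.08 + 10/19 * 1.1 + 2/19 * 1.36
= 1.1200
chi = 1.38 - 1.1200
= 0.2600

0.2600


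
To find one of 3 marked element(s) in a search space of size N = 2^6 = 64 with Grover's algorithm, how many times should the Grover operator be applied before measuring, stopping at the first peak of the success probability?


After j Grover iterations the success probability is P(j) = sin^2((2j+1)*theta), where sin(theta) = sqrt(k/N).
N = 2^6 = 64, k = 3
sin(theta) = sqrt(k/N) = 0.2165063509
theta = arcsin(sqrt(k/N)) = 0.2182345144 rad
P(j) reaches its first maximum when (2j+1)*theta is as close as possible to pi/2, i.e. j = round(pi/(4*theta) - 1/2).
pi/(4*theta) - 1/2 = 3.0989
(For comparison, the common estimate pi/4 * sqrt(N/k) = 3.6276; the exact maximiser is used here.)
Optimal iterations = 3

3


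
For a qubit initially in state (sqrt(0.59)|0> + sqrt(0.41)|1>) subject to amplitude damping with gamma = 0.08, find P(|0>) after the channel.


For amplitude damping with parameter gamma on state sqrt(a)|0> + sqrt(b)|1>:
alpha^2 = 0.59, beta^2 = 0.41
P(|0>) = alpha^2 + gamma * beta^2
= 0.59 + 0.08 * 0.41
= 0.59 + 0.0328
= 0.6228

0.6228


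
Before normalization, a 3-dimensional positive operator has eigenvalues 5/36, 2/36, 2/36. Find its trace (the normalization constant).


tr(M) = sum of eigenvalues
= 5/36 + 2/36 + 2/36
= 9/36
= 0.2500

0.2500


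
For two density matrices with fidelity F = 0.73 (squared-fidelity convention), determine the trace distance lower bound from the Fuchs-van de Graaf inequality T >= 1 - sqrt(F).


Fuchs-van de Graaf (squared-fidelity convention): 1 - sqrt(F) <= T <= sqrt(1 - F).
Lower bound: T >= 1 - sqrt(F)
sqrt(F) = sqrt(0.73) = 0.8544
T >= 1 - 0.8544
T >= 0.1456

0.1456


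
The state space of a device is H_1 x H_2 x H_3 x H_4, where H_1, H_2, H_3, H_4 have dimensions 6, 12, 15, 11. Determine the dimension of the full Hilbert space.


dim(H_1 x H_2 x H_3 x H_4) = 6 * 12 * 15 * 11
= 72 * 15 * 11
= 1080 * 11
= 11880

11880


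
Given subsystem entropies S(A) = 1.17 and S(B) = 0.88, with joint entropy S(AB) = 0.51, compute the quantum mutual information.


I(A:B) = S(A) + S(B) - S(AB)
= 1.17 + 0.88 - 0.51
= 1.5400

1.5400


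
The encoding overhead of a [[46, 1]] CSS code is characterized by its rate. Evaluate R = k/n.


Code rate R = k/n
= 1/46
= 0.0217

0.0217


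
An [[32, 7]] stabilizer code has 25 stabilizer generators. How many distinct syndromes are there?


Each stabilizer generator gives a binary (+1 or -1) measurement outcome.
With 25 independent generators:
Total syndromes = 2^25
= 33554432

33554432


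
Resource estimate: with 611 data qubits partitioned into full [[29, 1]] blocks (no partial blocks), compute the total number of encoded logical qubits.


Each code block uses 29 physical qubits for 1 logical qubit(s).
Number of complete blocks = floor(611 / 29) = 21
Logical qubits = 21 * 1
= 21

21


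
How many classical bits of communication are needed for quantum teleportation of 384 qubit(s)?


Quantum teleportation requires 2 classical bits per qubit teleported.
384 qubit(s) -> 2 * 384 = 768 classical bits

768


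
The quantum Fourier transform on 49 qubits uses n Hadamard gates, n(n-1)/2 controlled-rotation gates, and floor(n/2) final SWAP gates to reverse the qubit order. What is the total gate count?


Hadamard gates: 49
Controlled rotations: n*(n-1)/2 = 49*48/2 = 1176
SWAP gates: floor(n/2) = floor(49/2) = 24
Total = 49 + 1176 + 24
= 1249

1249


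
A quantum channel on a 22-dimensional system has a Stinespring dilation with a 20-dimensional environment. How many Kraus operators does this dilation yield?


Tracing out the environment in an orthonormal basis {|i>_E} gives Kraus operators K_i = <i|_E U |0>_E.
Number of Kraus operators = dim(H_env) = d_env
= 20

20


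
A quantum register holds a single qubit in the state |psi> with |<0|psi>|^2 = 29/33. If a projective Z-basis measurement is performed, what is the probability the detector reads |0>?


|alpha|^2 = 29/33 = 0.8788
|beta|^2 = 1 - 29/33 = 4/33 = 0.1212
P(|0>) = |alpha|^2 = 0.8788

0.8788


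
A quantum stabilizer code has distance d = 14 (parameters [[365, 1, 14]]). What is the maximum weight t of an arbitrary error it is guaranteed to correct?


Code parameters: [[365, 1, 14]], distance d = 14.
Number of correctable errors = floor((d-1)/2)
= floor((14 - 1)/2)
= floor(13/2)
= 6

6


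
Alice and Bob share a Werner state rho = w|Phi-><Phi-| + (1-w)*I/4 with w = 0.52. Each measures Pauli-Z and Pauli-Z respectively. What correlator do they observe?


|Phi-> = (|00> - |11>)/sqrt(2)
For the pure Bell state, <Z_A Z_B> = +1 (Bell-state Pauli correlator).
The maximally-mixed part I/4 has tr(I/4 * P tensor P) = 0 for any traceless Pauli P.
So <Z_A Z_B>_rho = w * (+1) + (1 - w) * 0
= 0.52 * (+1)
= 0.5200

0.5200


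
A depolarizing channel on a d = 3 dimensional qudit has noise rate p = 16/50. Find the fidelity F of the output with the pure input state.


F = (1-p) + p/d
= (1 - 0.3200) + 0.3200/3
= 0.6800 + 0.1067
= 0.7867

0.7867


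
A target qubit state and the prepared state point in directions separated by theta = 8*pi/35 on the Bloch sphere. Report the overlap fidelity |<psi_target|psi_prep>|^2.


For states separated by angle theta on Bloch sphere:
F = cos^2(theta/2)
theta = 8*pi/35 = 0.7181
theta/2 = 0.3590
cos(theta/2) = 0.9362
F = 0.8765

0.8765


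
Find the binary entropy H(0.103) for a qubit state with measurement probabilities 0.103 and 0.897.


S = -p*log2(p) - (1-p)*log2(1-p)
p = 0.1030, 1-p = 0.8970
= -0.1030 * log2(0.1030) - 0.8970 * log2(0.8970)
= -(-0.3378) - (-0.1407)
= 0.4784

0.4784


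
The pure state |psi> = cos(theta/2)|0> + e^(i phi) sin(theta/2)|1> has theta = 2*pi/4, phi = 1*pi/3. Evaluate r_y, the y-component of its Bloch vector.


theta = 1.5708, phi = 1.0472
r_y = sin(theta)*sin(phi) = 1.0000 * 0.8660
r_y = 0.8660

0.8660


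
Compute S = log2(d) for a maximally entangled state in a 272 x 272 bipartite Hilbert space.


For a maximally entangled state in d x d:
S = log2(d) = log2(272)
= 8.0875

8.0875


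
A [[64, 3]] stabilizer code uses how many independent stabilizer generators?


For an [[n,k]] stabilizer code:
Number of stabilizer generators = n - k
= 64 - 3
= 61

61


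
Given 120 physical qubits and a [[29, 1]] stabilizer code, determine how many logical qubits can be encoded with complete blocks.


Each code block uses 29 physical qubits for 1 logical qubit(s).
Number of complete blocks = floor(120 / 29) = 4
Logical qubits = 4 * 1
= 4

4
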